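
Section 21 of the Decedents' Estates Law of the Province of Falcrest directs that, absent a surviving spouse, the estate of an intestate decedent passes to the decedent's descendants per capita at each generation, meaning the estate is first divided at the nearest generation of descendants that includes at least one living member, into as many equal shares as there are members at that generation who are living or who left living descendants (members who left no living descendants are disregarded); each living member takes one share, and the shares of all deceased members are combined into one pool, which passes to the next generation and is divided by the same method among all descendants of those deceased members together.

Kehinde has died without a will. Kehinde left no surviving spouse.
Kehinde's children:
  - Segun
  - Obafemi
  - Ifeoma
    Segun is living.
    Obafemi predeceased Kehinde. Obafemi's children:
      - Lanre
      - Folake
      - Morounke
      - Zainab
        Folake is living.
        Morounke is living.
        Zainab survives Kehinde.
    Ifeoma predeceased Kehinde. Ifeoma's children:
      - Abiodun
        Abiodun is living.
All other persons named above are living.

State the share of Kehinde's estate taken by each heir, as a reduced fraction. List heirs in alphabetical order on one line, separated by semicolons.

Abiodun 2/15; Folake 2/15; Lanre 2/15; Morounke 2/15; Segun 1/3; Zainab 2/15

There is no surviving spouse, so the entire estate passes to Kehinde's descendants per capita at each generation.
At generation 1 (Segun, Obafemi, Ifeoma) there are 3 shares of (1)/3 = 1/3 each.
Living: Segun — each takes 1/3.
Deceased: Obafemi and Ifeoma. Their combined 2/3 is pooled and carried to generation 2.
At generation 2 (Lanre, Folake, Morounke, Zainab, Abiodun) there are 5 shares of (2/3)/5 = 2/15 each.
Living: Lanre, Folake, Morounke, Zainab, and Abiodun — each takes 2/15.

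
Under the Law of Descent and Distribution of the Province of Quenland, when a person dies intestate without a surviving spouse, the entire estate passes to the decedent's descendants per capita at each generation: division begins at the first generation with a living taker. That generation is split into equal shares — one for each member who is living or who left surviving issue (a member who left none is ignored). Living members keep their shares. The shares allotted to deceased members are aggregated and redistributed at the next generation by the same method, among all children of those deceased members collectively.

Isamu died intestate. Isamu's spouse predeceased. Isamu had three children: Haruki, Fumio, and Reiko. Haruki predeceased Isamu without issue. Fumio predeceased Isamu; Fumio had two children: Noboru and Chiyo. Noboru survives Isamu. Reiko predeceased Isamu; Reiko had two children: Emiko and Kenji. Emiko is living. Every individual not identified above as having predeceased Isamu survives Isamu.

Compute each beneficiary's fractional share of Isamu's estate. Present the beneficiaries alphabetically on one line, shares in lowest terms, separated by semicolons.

There is no surviving spouse, so the entire estate passes to Isamu's descendants per capita at each generation.
No one at generation 1 (Fumio, Reiko) is living; moving to the next generation.
At generation 2 (Noboru, Chiyo, Emiko, Kenji) there are 4 shares of (1)/4 = 1/4 each.
Living: Noboru, Chiyo, Emiko, and Kenji — each takes 1/4.

Chiyo 1/4; Emiko 1/4; Kenji 1/4; Noboru 1/4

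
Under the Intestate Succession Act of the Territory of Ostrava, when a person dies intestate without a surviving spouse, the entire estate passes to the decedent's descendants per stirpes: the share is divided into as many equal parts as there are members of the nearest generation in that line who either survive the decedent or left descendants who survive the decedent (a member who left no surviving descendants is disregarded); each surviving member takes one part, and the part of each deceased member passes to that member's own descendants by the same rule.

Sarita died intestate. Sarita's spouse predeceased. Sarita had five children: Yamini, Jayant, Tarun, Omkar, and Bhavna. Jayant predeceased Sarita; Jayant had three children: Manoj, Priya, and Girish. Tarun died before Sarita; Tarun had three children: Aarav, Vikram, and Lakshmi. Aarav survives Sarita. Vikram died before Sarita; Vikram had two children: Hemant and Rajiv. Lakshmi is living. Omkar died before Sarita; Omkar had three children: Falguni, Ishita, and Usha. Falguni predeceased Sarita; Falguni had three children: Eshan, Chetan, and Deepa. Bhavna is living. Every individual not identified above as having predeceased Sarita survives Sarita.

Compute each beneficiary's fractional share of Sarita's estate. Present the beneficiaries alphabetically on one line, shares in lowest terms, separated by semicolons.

There is no surviving spouse, so the entire estate passes to Sarita's descendants per stirpes.
The estate is divided into 5 equal shares of 1/5 among Yamini, Jayant, Tarun, Omkar, Bhavna.
Yamini is living and takes 1/5.
Jayant predeceased; the 1/5 allotted to Jayant's branch passes to Jayant's issue by representation.
The 1/5 is divided into 3 equal shares of 1/15 among Manoj, Priya, Girish.
Manoj is living and takes 1/15.
Priya is living and takes 1/15.
Girish is living and takes 1/15.
Tarun predeceased; the 1/5 allotted to Tarun's branch passes to Tarun's issue by representation.
The 1/5 is divided into 3 equal shares of 1/15 among Aarav, Vikram, Lakshmi.
Aarav is living and takes 1/15.
Vikram predeceased; the 1/15 allotted to Vikram's branch passes to Vikram's issue by representation.
The 1/15 is divided into 2 equal shares of 1/30 among Hemant, Rajiv.
Hemant is living and takes 1/30.
Rajiv is living and takes 1/30.
Lakshmi is living and takes 1/15.
Omkar predeceased; the 1/5 allotted to Omkar's branch passes to Omkar's issue by representation.
The 1/5 is divided into 3 equal shares of 1/15 among Falguni, Ishita, Usha.
Falguni predeceased; the 1/15 allotted to Falguni's branch passes to Falguni's issue by representation.
The 1/15 is divided into 3 equal shares of 1/45 among Eshan, Chetan, Deepa.
Eshan is living and takes 1/45.
Chetan is living and takes 1/45.
Deepa is living and takes 1/45.
Ishita is living and takes 1/15.
Usha is living and takes 1/15.
Bhavna is living and takes 1/5.

Aarav 1/15; Bhavna 1/5; Chetan 1/45; Deepa 1/45; Eshan 1/45; Girish 1/15; Hemant 1/30; Ishita 1/15; Lakshmi 1/15; Manoj 1/15; Priya 1/15; Rajiv 1/30; Usha 1/15; Yamini 1/5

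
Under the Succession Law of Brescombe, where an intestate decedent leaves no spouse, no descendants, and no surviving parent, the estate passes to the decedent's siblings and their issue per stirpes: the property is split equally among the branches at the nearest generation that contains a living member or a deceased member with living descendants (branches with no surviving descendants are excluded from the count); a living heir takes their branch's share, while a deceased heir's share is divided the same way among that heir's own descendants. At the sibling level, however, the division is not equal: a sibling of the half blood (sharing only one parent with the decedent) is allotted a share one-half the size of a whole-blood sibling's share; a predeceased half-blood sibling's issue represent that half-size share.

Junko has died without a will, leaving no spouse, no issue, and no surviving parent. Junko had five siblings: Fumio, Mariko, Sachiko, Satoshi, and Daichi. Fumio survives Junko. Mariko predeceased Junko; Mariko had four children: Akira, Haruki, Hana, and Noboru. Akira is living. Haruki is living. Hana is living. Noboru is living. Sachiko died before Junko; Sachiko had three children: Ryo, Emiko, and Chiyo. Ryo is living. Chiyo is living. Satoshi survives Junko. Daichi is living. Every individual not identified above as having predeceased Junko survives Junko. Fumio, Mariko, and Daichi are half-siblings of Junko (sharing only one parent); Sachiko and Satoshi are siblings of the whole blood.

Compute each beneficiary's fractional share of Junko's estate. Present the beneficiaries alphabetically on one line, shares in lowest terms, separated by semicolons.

Akira 1/28; Chiyo 2/21; Daichi 1/7; Emiko 2/21; Fumio 1/7; Hana 1/28; Haruki 1/28; Noboru 1/28; Ryo 2/21; Satoshi 2/7

No spouse, descendants, or parent survives, so the estate passes to Junko's siblings per stirpes.
Half-blood siblings count for one-half the weight of whole-blood siblings at the initial division.
Dividing 1 in proportion to weights (total weight 7/2): Fumio (weight 1/2) → 1/7; Mariko (weight 1/2) → 1/7; Sachiko (weight 1) → 2/7; Satoshi (weight 1) → 2/7; Daichi (weight 1/2) → 1/7.
Fumio is living and takes 1/7.
Mariko predeceased; the 1/7 allotted to Mariko's branch passes to Mariko's issue by representation.
The 1/7 is divided into 4 equal shares of 1/28 among Akira, Haruki, Hana, Noboru.
Akira is living and takes 1/28.
Haruki is living and takes 1/28.
Hana is living and takes 1/28.
Noboru is living and takes 1/28.
Sachiko predeceased; the 2/7 allotted to Sachiko's branch passes to Sachiko's issue by representation.
The 2/7 is divided into 3 equal shares of 2/21 among Ryo, Emiko, Chiyo.
Ryo is living and takes 2/21.
Emiko is living and takes 2/21.
Chiyo is living and takes 2/21.
Satoshi is living and takes 2/7.
Daichi is living and takes 1/7.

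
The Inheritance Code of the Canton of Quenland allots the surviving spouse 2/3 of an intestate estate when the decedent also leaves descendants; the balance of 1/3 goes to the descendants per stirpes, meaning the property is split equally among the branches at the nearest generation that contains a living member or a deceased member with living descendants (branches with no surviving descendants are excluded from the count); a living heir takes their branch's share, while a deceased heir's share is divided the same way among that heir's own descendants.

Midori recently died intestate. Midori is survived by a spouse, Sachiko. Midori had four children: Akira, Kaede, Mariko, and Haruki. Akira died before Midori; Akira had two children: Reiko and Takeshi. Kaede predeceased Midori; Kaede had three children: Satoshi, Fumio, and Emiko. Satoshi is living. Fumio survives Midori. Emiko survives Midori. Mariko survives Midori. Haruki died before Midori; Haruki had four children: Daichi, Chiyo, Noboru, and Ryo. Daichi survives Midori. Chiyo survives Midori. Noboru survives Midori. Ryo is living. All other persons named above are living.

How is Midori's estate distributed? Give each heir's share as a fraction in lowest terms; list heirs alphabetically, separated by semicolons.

Chiyo 1/48; Daichi 1/48; Emiko 1/36; Fumio 1/36; Mariko 1/12; Noboru 1/48; Reiko 1/24; Ryo 1/48; Sachiko 2/3; Satoshi 1/36; Takeshi 1/24

Sachiko, as surviving spouse, takes 2/3.
The remaining 1/3 passes to Midori's descendants per stirpes.
The 1/3 is divided into 4 equal shares of 1/12 among Akira, Kaede, Mariko, Haruki.
Akira predeceased; the 1/12 allotted to Akira's branch passes to Akira's issue by representation.
The 1/12 is divided into 2 equal shares of 1/24 among Reiko, Takeshi.
Reiko is living and takes 1/24.
Takeshi is living and takes 1/24.
Kaede predeceased; the 1/12 allotted to Kaede's branch passes to Kaede's issue by representation.
The 1/12 is divided into 3 equal shares of 1/36 among Satoshi, Fumio, Emiko.
Satoshi is living and takes 1/36.
Fumio is living and takes 1/36.
Emiko is living and takes 1/36.
Mariko is living and takes 1/12.
Haruki predeceased; the 1/12 allotted to Haruki's branch passes to Haruki's issue by representation.
The 1/12 is divided into 4 equal shares of 1/48 among Daichi, Chiyo, Noboru, Ryo.
Daichi is living and takes 1/48.
Chiyo is living and takes 1/48.
Noboru is living and takes 1/48.
Ryo is living and takes 1/48.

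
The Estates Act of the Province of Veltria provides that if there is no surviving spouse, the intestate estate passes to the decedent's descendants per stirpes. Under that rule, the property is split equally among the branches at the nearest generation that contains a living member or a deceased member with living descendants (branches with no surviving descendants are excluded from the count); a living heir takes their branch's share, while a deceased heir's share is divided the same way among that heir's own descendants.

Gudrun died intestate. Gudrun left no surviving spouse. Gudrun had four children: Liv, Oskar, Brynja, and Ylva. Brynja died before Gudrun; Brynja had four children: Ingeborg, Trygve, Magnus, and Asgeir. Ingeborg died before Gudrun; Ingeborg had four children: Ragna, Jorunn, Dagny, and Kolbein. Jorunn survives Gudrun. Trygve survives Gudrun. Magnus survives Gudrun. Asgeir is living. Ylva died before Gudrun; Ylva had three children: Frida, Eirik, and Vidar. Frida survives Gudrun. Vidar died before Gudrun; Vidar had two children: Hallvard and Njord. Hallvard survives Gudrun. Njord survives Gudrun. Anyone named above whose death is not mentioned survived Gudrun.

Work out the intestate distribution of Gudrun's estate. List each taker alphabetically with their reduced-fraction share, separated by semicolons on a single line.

Asgeir 1/16; Dagny 1/64; Eirik 1/12; Frida 1/12; Hallvard 1/24; Jorunn 1/64; Kolbein 1/64; Liv 1/4; Magnus 1/16; Njord 1/24; Oskar 1/4; Ragna 1/64; Trygve 1/16

There is no surviving spouse, so the entire estate passes to Gudrun's descendants per stirpes.
The estate is divided into 4 equal shares of 1/4 among Liv, Oskar, Brynja, Ylva.
Liv is living and takes 1/4.
Oskar is living and takes 1/4.
Brynja predeceased; the 1/4 allotted to Brynja's branch passes to Brynja's issue by representation.
The 1/4 is divided into 4 equal shares of 1/16 among Ingeborg, Trygve, Magnus, Asgeir.
Ingeborg predeceased; the 1/16 allotted to Ingeborg's branch passes to Ingeborg's issue by representation.
The 1/16 is divided into 4 equal shares of 1/64 among Ragna, Jorunn, Dagny, Kolbein.
Ragna is living and takes 1/64.
Jorunn is living and takes 1/64.
Dagny is living and takes 1/64.
Kolbein is living and takes 1/64.
Trygve is living and takes 1/16.
Magnus is living and takes 1/16.
Asgeir is living and takes 1/16.
Ylva predeceased; the 1/4 allotted to Ylva's branch passes to Ylva's issue by representation.
The 1/4 is divided into 3 equal shares of 1/12 among Frida, Eirik, Vidar.
Frida is living and takes 1/12.
Eirik is living and takes 1/12.
Vidar predeceased; the 1/12 allotted to Vidar's branch passes to Vidar's issue by representation.
The 1/12 is divided into 2 equal shares of 1/24 among Hallvard, Njord.
Hallvard is living and takes 1/24.
Njord is living and takes 1/24.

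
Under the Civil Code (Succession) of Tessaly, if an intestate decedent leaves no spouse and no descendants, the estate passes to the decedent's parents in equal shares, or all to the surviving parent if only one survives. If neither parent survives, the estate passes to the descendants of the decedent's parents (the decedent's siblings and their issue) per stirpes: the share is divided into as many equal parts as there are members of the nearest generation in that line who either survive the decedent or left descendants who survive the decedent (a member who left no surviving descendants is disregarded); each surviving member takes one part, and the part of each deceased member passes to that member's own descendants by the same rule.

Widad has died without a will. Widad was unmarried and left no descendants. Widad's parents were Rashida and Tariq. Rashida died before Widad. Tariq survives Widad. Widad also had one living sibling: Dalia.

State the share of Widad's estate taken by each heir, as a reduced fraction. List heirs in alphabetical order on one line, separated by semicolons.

Only one parent, Tariq, survives, so Tariq takes the entire estate. The siblings take nothing because a surviving parent has priority.

Tariq 1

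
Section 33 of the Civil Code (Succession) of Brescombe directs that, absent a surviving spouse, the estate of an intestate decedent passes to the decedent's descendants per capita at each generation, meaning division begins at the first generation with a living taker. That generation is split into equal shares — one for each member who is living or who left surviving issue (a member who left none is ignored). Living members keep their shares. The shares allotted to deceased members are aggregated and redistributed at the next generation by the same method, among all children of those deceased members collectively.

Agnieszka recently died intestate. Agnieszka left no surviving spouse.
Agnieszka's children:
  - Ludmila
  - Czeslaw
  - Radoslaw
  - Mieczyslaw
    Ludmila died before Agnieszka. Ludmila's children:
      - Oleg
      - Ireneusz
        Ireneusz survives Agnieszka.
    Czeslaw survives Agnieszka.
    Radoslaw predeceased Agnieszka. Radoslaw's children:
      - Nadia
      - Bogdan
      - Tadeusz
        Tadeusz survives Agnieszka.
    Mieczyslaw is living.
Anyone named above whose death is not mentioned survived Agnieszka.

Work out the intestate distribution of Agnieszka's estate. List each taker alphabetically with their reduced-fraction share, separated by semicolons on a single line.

Bogdan 1/10; Czeslaw 1/4; Ireneusz 1/10; Mieczyslaw 1/4; Nadia 1/10; Oleg 1/10; Tadeusz 1/10

There is no surviving spouse, so the entire estate passes to Agnieszka's descendants per capita at each generation.
At generation 1 (Ludmila, Czeslaw, Radoslaw, Mieczyslaw) there are 4 shares of (1)/4 = 1/4 each.
Living: Czeslaw and Mieczyslaw — each takes 1/4.
Deceased: Ludmila and Radoslaw. Their combined 1/2 is pooled and carried to generation 2.
At generation 2 (Oleg, Ireneusz, Nadia, Bogdan, Tadeusz) there are 5 shares of (1/2)/5 = 1/10 each.
Living: Oleg, Ireneusz, Nadia, Bogdan, and Tadeusz — each takes 1/10.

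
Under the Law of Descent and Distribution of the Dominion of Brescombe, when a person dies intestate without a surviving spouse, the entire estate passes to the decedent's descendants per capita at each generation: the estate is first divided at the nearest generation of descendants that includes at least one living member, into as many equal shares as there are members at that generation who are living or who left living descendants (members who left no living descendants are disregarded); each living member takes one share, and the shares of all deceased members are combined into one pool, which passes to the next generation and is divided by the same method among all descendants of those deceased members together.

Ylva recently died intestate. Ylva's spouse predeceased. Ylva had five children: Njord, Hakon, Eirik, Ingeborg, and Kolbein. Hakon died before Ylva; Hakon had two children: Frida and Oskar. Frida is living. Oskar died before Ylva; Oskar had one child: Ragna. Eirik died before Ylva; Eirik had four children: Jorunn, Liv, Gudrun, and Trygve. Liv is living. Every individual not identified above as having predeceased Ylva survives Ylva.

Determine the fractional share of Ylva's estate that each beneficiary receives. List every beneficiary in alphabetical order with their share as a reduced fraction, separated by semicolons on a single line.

Frida 1/15; Gudrun 1/15; Ingeborg 1/5; Jorunn 1/15; Kolbein 1/5; Liv 1/15; Njord 1/5; Ragna 1/15; Trygve 1/15

There is no surviving spouse, so the entire estate passes to Ylva's descendants per capita at each generation.
At generation 1 (Njord, Hakon, Eirik, Ingeborg, Kolbein) there are 5 shares of (1)/5 = 1/5 each.
Living: Njord, Ingeborg, and Kolbein — each takes 1/5.
Deceased: Hakon and Eirik. Their combined 2/5 is pooled and carried to generation 2.
At generation 2 (Frida, Oskar, Jorunn, Liv, Gudrun, Trygve) there are 6 shares of (2/5)/6 = 1/15 each.
Living: Frida, Jorunn, Liv, Gudrun, and Trygve — each takes 1/15.
Deceased: Oskar. That 1/15 share is carried to generation 3.
At generation 3 (Ragna) there are 1 shares of (1/15)/1 = 1/15 each.
Living: Ragna — each takes 1/15.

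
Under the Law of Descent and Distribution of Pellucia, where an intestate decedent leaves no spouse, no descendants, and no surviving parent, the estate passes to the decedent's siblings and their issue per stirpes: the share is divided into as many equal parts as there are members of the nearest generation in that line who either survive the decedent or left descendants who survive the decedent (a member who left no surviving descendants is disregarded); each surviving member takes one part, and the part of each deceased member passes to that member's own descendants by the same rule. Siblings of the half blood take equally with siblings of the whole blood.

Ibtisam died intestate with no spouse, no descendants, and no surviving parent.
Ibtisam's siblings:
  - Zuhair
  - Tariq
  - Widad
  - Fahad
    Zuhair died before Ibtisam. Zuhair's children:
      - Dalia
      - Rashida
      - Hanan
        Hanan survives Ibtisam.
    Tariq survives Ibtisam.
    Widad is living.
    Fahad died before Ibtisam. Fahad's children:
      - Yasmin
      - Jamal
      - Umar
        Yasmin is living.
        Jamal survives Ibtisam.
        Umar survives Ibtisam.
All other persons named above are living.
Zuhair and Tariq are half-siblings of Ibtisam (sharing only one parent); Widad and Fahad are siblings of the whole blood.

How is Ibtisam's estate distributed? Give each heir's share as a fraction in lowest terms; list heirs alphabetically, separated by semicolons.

Dalia 1/12; Hanan 1/12; Jamal 1/12; Rashida 1/12; Tariq 1/4; Umar 1/12; Widad 1/4; Yasmin 1/12

No spouse, descendants, or parent survives, so the estate passes to Ibtisam's siblings per stirpes.
Half-blood and whole-blood siblings take equally under the stated rule.
The estate is divided into 4 equal shares of 1/4 among Zuhair, Tariq, Widad, Fahad.
Zuhair predeceased; the 1/4 allotted to Zuhair's branch passes to Zuhair's issue by representation.
The 1/4 is divided into 3 equal shares of 1/12 among Dalia, Rashida, Hanan.
Dalia is living and takes 1/12.
Rashida is living and takes 1/12.
Hanan is living and takes 1/12.
Tariq is living and takes 1/4.
Widad is living and takes 1/4.
Fahad predeceased; the 1/4 allotted to Fahad's branch passes to Fahad's issue by representation.
The 1/4 is divided into 3 equal shares of 1/12 among Yasmin, Jamal, Umar.
Yasmin is living and takes 1/12.
Jamal is living and takes 1/12.
Umar is living and takes 1/12.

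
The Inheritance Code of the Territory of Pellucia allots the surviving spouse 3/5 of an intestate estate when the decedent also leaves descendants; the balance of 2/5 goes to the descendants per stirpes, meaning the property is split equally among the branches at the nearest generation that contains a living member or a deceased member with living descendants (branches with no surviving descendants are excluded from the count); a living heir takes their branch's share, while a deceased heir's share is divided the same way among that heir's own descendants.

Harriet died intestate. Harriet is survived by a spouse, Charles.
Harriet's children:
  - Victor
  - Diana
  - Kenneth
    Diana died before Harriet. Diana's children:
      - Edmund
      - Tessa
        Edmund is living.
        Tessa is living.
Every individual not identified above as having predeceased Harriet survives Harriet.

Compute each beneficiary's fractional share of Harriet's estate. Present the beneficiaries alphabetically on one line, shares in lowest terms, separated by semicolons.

Charles, as surviving spouse, takes 3/5.
The remaining 2/5 passes to Harriet's descendants per stirpes.
The 2/5 is divided into 3 equal shares of 2/15 among Victor, Diana, Kenneth.
Victor is living and takes 2/15.
Diana predeceased; the 2/15 allotted to Diana's branch passes to Diana's issue by representation.
The 2/15 is divided into 2 equal shares of 1/15 among Edmund, Tessa.
Edmund is living and takes 1/15.
Tessa is living and takes 1/15.
Kenneth is living and takes 2/15.

Charles 3/5; Edmund 1/15; Kenneth 2/15; Tessa 1/15; Victor 2/15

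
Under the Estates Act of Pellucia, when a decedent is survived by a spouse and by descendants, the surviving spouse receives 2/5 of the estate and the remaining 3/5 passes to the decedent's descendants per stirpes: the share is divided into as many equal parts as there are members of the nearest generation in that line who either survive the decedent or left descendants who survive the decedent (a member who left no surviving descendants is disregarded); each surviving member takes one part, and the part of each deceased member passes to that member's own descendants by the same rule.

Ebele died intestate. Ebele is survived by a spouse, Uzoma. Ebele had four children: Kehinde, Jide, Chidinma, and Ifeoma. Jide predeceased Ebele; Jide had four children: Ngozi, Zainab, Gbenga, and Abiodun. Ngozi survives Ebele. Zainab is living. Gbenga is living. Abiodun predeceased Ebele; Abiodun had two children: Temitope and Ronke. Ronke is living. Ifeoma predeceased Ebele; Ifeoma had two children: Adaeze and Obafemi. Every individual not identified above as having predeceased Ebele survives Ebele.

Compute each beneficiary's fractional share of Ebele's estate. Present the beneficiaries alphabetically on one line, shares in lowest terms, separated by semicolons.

Uzoma, as surviving spouse, takes 2/5.
The remaining 3/5 passes to Ebele's descendants per stirpes.
The 3/5 is divided into 4 equal shares of 3/20 among Kehinde, Jide, Chidinma, Ifeoma.
Kehinde is living and takes 3/20.
Jide predeceased; the 3/20 allotted to Jide's branch passes to Jide's issue by representation.
The 3/20 is divided into 4 equal shares of 3/80 among Ngozi, Zainab, Gbenga, Abiodun.
Ngozi is living and takes 3/80.
Zainab is living and takes 3/80.
Gbenga is living and takes 3/80.
Abiodun predeceased; the 3/80 allotted to Abiodun's branch passes to Abiodun's issue by representation.
The 3/80 is divided into 2 equal shares of 3/160 among Temitope, Ronke.
Temitope is living and takes 3/160.
Ronke is living and takes 3/160.
Chidinma is living and takes 3/20.
Ifeoma predeceased; the 3/20 allotted to Ifeoma's branch passes to Ifeoma's issue by representation.
The 3/20 is divided into 2 equal shares of 3/40 among Adaeze, Obafemi.
Adaeze is living and takes 3/40.
Obafemi is living and takes 3/40.

Adaeze 3/40; Chidinma 3/20; Gbenga 3/80; Kehinde 3/20; Ngozi 3/80; Obafemi 3/40; Ronke 3/160; Temitope 3/160; Uzoma 2/5; Zainab 3/80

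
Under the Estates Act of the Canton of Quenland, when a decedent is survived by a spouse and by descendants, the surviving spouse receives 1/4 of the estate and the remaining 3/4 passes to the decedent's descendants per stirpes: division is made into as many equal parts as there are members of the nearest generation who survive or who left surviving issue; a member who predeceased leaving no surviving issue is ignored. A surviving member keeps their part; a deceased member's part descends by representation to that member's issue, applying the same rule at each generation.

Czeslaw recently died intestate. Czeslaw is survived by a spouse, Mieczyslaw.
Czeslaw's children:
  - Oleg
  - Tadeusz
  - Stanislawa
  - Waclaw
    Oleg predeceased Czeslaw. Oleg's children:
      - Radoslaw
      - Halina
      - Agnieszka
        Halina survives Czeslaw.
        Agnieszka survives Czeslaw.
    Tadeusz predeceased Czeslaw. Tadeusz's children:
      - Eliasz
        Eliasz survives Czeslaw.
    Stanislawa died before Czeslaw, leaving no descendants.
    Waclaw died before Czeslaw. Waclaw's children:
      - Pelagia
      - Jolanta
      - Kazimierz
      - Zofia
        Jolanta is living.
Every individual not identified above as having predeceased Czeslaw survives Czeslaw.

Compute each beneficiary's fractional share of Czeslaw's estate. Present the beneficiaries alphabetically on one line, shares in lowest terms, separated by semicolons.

Mieczyslaw, as surviving spouse, takes 1/4.
The remaining 3/4 passes to Czeslaw's descendants per stirpes.
Stanislawa left no surviving issue, so that branch lapses and is disregarded.
The 3/4 is divided into 3 equal shares of 1/4 among Oleg, Tadeusz, Waclaw.
Oleg predeceased; the 1/4 allotted to Oleg's branch passes to Oleg's issue by representation.
The 1/4 is divided into 3 equal shares of 1/12 among Radoslaw, Halina, Agnieszka.
Radoslaw is living and takes 1/12.
Halina is living and takes 1/12.
Agnieszka is living and takes 1/12.
Tadeusz predeceased; the 1/4 allotted to Tadeusz's branch passes to Tadeusz's issue by representation.
Eliasz is the sole taker at this level and receives the full 1/4.
Waclaw predeceased; the 1/4 allotted to Waclaw's branch passes to Waclaw's issue by representation.
The 1/4 is divided into 4 equal shares of 1/16 among Pelagia, Jolanta, Kazimierz, Zofia.
Pelagia is living and takes 1/16.
Jolanta is living and takes 1/16.
Kazimierz is living and takes 1/16.
Zofia is living and takes 1/16.

Agnieszka 1/12; Eliasz 1/4; Halina 1/12; Jolanta 1/16; Kazimierz 1/16; Mieczyslaw 1/4; Pelagia 1/16; Radoslaw 1/12; Zofia 1/16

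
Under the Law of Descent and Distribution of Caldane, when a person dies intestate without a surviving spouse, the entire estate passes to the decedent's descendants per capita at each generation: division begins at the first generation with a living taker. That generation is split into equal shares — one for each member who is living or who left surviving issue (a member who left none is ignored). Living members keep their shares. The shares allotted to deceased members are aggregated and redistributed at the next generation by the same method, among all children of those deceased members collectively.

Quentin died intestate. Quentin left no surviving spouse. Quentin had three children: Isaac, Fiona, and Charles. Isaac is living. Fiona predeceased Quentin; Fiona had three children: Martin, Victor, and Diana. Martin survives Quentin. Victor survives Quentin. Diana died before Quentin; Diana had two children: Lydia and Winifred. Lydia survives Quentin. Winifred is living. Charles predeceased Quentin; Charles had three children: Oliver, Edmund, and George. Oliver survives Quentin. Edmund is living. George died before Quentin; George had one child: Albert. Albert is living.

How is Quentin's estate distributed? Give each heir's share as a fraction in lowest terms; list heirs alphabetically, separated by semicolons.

There is no surviving spouse, so the entire estate passes to Quentin's descendants per capita at each generation.
At generation 1 (Isaac, Fiona, Charles) there are 3 shares of (1)/3 = 1/3 each.
Living: Isaac — each takes 1/3.
Deceased: Fiona and Charles. Their combined 2/3 is pooled and carried to generation 2.
At generation 2 (Martin, Victor, Diana, Oliver, Edmund, George) there are 6 shares of (2/3)/6 = 1/9 each.
Living: Martin, Victor, Oliver, and Edmund — each takes 1/9.
Deceased: Diana and George. Their combined 2/9 is pooled and carried to generation 3.
At generation 3 (Lydia, Winifred, Albert) there are 3 shares of (2/9)/3 = 2/27 each.
Living: Lydia, Winifred, and Albert — each takes 2/27.

Albert 2/27; Edmund 1/9; Isaac 1/3; Lydia 2/27; Martin 1/9; Oliver 1/9; Victor 1/9; Winifred 2/27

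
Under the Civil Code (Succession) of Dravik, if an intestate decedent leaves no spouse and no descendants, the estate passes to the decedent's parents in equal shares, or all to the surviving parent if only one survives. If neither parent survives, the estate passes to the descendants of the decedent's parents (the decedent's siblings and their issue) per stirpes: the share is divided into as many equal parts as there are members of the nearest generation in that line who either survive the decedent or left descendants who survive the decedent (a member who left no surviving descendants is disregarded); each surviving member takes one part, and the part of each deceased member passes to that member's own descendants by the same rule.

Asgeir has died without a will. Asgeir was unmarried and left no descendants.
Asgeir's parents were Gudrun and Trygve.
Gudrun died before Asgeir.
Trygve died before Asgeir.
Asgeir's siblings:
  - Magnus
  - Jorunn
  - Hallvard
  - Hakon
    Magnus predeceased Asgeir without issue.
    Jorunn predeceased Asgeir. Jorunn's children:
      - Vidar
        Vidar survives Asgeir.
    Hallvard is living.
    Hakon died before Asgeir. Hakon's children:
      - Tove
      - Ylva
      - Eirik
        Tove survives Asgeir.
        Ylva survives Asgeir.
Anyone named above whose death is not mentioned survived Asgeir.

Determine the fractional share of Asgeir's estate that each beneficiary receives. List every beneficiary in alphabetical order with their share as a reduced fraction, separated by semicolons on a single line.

Neither parent survives and there are no descendants, so the estate passes to Asgeir's siblings and their issue per stirpes.
Magnus left no surviving issue, so that branch lapses and is disregarded.
The estate is divided into 3 equal shares of 1/3 among Jorunn, Hallvard, Hakon.
Jorunn predeceased; the 1/3 allotted to Jorunn's branch passes to Jorunn's issue by representation.
Vidar is the sole taker at this level and receives the full 1/3.
Hallvard is living and takes 1/3.
Hakon predeceased; the 1/3 allotted to Hakon's branch passes to Hakon's issue by representation.
The 1/3 is divided into 3 equal shares of 1/9 among Tove, Ylva, Eirik.
Tove is living and takes 1/9.
Ylva is living and takes 1/9.
Eirik is living and takes 1/9.

Eirik 1/9; Hallvard 1/3; Tove 1/9; Vidar 1/3; Ylva 1/9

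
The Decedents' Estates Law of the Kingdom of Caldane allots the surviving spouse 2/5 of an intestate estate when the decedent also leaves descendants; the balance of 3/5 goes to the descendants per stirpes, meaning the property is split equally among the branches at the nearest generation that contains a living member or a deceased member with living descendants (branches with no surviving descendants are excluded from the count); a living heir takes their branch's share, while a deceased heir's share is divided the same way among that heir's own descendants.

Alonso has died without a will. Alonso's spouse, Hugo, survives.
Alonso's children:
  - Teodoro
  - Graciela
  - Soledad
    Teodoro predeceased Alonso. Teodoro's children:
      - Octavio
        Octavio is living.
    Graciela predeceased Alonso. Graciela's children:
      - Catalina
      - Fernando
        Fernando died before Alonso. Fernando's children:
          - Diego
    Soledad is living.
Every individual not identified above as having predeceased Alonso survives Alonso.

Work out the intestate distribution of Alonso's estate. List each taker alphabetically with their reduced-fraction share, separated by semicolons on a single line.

Catalina 1/10; Diego 1/10; Hugo 2/5; Octavio 1/5; Soledad 1/5

Hugo, as surviving spouse, takes 2/5.
The remaining 3/5 passes to Alonso's descendants per stirpes.
The 3/5 is divided into 3 equal shares of 1/5 among Teodoro, Graciela, Soledad.
Teodoro predeceased; the 1/5 allotted to Teodoro's branch passes to Teodoro's issue by representation.
Octavio is the sole taker at this level and receives the full 1/5.
Graciela predeceased; the 1/5 allotted to Graciela's branch passes to Graciela's issue by representation.
The 1/5 is divided into 2 equal shares of 1/10 among Catalina, Fernando.
Catalina is living and takes 1/10.
Fernando predeceased; the 1/10 allotted to Fernando's branch passes to Fernando's issue by representation.
Diego is the sole taker at this level and receives the full 1/10.
Soledad is living and takes 1/5.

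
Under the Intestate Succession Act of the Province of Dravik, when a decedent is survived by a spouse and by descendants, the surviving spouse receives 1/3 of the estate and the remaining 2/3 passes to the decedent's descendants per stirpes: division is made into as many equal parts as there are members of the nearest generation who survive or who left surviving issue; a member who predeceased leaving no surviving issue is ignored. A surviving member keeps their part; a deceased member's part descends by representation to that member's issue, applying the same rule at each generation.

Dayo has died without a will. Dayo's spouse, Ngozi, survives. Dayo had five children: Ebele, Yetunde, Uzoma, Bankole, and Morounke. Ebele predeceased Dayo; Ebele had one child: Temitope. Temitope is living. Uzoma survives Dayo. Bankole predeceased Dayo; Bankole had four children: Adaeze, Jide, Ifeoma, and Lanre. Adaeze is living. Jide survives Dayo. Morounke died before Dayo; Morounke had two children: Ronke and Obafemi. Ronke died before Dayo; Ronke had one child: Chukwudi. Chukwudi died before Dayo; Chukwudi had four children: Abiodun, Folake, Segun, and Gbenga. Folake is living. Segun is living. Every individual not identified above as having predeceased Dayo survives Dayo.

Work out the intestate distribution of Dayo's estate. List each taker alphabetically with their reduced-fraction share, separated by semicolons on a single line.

Abiodun 1/60; Adaeze 1/30; Folake 1/60; Gbenga 1/60; Ifeoma 1/30; Jide 1/30; Lanre 1/30; Ngozi 1/3; Obafemi 1/15; Segun 1/60; Temitope 2/15; Uzoma 2/15; Yetunde 2/15

Ngozi, as surviving spouse, takes 1/3.
The remaining 2/3 passes to Dayo's descendants per stirpes.
The 2/3 is divided into 5 equal shares of 2/15 among Ebele, Yetunde, Uzoma, Bankole, Morounke.
Ebele predeceased; the 2/15 allotted to Ebele's branch passes to Ebele's issue by representation.
Temitope is the sole taker at this level and receives the full 2/15.
Yetunde is living and takes 2/15.
Uzoma is living and takes 2/15.
Bankole predeceased; the 2/15 allotted to Bankole's branch passes to Bankole's issue by representation.
The 2/15 is divided into 4 equal shares of 1/30 among Adaeze, Jide, Ifeoma, Lanre.
Adaeze is living and takes 1/30.
Jide is living and takes 1/30.
Ifeoma is living and takes 1/30.
Lanre is living and takes 1/30.
Morounke predeceased; the 2/15 allotted to Morounke's branch passes to Morounke's issue by representation.
The 2/15 is divided into 2 equal shares of 1/15 among Ronke, Obafemi.
Ronke predeceased; the 1/15 allotted to Ronke's branch passes to Ronke's issue by representation.
Chukwudi's line is the sole branch at this level, so the full 1/15 passes to Chukwudi's issue by representation.
The 1/15 is divided into 4 equal shares of 1/60 among Abiodun, Folake, Segun, Gbenga.
Abiodun is living and takes 1/60.
Folake is living and takes 1/60.
Segun is living and takes 1/60.
Gbenga is living and takes 1/60.
Obafemi is living and takes 1/15.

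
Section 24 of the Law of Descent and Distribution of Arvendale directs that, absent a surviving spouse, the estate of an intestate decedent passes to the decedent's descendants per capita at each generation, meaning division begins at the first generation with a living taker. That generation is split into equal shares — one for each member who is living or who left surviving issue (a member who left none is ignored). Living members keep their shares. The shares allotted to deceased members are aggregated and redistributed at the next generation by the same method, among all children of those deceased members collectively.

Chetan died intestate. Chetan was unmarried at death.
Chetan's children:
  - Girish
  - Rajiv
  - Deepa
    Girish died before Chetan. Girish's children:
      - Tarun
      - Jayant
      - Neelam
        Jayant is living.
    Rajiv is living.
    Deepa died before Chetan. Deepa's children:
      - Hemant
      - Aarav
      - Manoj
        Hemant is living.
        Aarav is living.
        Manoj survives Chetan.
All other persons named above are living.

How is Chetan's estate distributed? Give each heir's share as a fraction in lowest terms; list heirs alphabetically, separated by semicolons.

Aarav 1/9; Hemant 1/9; Jayant 1/9; Manoj 1/9; Neelam 1/9; Rajiv 1/3; Tarun 1/9

There is no surviving spouse, so the entire estate passes to Chetan's descendants per capita at each generation.
At generation 1 (Girish, Rajiv, Deepa) there are 3 shares of (1)/3 = 1/3 each.
Living: Rajiv — each takes 1/3.
Deceased: Girish and Deepa. Their combined 2/3 is pooled and carried to generation 2.
At generation 2 (Tarun, Jayant, Neelam, Hemant, Aarav, Manoj) there are 6 shares of (2/3)/6 = 1/9 each.
Living: Tarun, Jayant, Neelam, Hemant, Aarav, and Manoj — each takes 1/9.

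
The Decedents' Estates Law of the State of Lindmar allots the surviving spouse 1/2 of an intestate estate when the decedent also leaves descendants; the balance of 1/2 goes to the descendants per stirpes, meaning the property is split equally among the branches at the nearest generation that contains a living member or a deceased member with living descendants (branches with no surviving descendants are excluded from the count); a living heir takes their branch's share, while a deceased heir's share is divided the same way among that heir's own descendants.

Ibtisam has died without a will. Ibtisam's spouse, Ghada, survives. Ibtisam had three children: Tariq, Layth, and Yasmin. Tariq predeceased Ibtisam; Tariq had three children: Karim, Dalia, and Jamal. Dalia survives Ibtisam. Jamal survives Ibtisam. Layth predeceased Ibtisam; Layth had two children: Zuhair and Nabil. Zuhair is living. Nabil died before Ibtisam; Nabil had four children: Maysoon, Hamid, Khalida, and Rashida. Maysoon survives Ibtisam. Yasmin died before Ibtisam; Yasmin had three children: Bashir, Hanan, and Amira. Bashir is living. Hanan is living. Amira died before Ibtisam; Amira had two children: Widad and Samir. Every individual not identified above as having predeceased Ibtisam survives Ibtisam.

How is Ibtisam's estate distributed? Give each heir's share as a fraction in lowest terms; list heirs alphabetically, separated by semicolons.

Bashir 1/18; Dalia 1/18; Ghada 1/2; Hamid 1/48; Hanan 1/18; Jamal 1/18; Karim 1/18; Khalida 1/48; Maysoon 1/48; Rashida 1/48; Samir 1/36; Widad 1/36; Zuhair 1/12

Ghada, as surviving spouse, takes 1/2.
The remaining 1/2 passes to Ibtisam's descendants per stirpes.
The 1/2 is divided into 3 equal shares of 1/6 among Tariq, Layth, Yasmin.
Tariq predeceased; the 1/6 allotted to Tariq's branch passes to Tariq's issue by representation.
The 1/6 is divided into 3 equal shares of 1/18 among Karim, Dalia, Jamal.
Karim is living and takes 1/18.
Dalia is living and takes 1/18.
Jamal is living and takes 1/18.
Layth predeceased; the 1/6 allotted to Layth's branch passes to Layth's issue by representation.
The 1/6 is divided into 2 equal shares of 1/12 among Zuhair, Nabil.
Zuhair is living and takes 1/12.
Nabil predeceased; the 1/12 allotted to Nabil's branch passes to Nabil's issue by representation.
The 1/12 is divided into 4 equal shares of 1/48 among Maysoon, Hamid, Khalida, Rashida.
Maysoon is living and takes 1/48.
Hamid is living and takes 1/48.
Khalida is living and takes 1/48.
Rashida is living and takes 1/48.
Yasmin predeceased; the 1/6 allotted to Yasmin's branch passes to Yasmin's issue by representation.
The 1/6 is divided into 3 equal shares of 1/18 among Bashir, Hanan, Amira.
Bashir is living and takes 1/18.
Hanan is living and takes 1/18.
Amira predeceased; the 1/18 allotted to Amira's branch passes to Amira's issue by representation.
The 1/18 is divided into 2 equal shares of 1/36 among Widad, Samir.
Widad is living and takes 1/36.
Samir is living and takes 1/36.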